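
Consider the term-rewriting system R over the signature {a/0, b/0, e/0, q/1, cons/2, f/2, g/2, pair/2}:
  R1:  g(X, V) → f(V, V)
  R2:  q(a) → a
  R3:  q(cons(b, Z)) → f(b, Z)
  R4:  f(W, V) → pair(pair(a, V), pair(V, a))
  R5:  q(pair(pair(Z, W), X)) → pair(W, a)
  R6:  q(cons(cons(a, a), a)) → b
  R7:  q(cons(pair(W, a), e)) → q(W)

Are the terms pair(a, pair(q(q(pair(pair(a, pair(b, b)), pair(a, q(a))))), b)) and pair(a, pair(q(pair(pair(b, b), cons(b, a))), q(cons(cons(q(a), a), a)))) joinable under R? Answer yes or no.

yes — NF(t₁) = pair(a, pair(pair(b, a), b)), NF(t₂) = pair(a, pair(pair(b, a), b))

Reduce t₁ = pair(a, pair(q(q(pair(pair(a, pair(b, b)), pair(a, q(a))))), b)):
1. pair(a, pair(q(q(pair(pair(a, pair(b, b)), pair(a, q(a))))), b))  →  pair(a, pair(q(pair(pair(b, b), a)), b))   [R5 at 2.1.1]
2. pair(a, pair(q(pair(pair(b, b), a)), b))  →  pair(a, pair(pair(b, a), b))   [R5 at 2.1]

Reduce t₂ = pair(a, pair(q(pair(pair(b, b), cons(b, a))), q(cons(cons(q(a), a), a)))):
1. pair(a, pair(q(pair(pair(b, b), cons(b, a))), q(cons(cons(q(a), a), a))))  →  pair(a, pair(pair(b, a), q(cons(cons(q(a), a), a))))   [R5 at 2.1]
2. pair(a, pair(pair(b, a), q(cons(cons(q(a), a), a))))  →  pair(a, pair(pair(b, a), q(cons(cons(a, a), a))))   [R2 at 2.2.1.1.1]
3. pair(a, pair(pair(b, a), q(cons(cons(a, a), a))))  →  pair(a, pair(pair(b, a), b))   [R6 at 2.2]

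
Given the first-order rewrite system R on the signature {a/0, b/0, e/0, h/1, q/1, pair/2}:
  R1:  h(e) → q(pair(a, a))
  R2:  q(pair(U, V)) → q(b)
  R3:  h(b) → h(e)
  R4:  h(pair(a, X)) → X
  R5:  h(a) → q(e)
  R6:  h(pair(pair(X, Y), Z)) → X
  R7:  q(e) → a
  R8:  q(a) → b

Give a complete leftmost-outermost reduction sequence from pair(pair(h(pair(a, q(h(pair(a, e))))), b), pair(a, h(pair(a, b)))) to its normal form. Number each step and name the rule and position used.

pair(pair(a, b), pair(a, b))

1. pair(pair(h(pair(a, q(h(pair(a, e))))), b), pair(a, h(pair(a, b))))  →  pair(pair(q(h(pair(a, e))), b), pair(a, h(pair(a, b))))   [R4 at 1.1]
2. pair(pair(q(h(pair(a, e))), b), pair(a, h(pair(a, b))))  →  pair(pair(q(e), b), pair(a, h(pair(a, b))))   [R4 at 1.1.1]
3. pair(pair(q(e), b), pair(a, h(pair(a, b))))  →  pair(pair(a, b), pair(a, h(pair(a, b))))   [R7 at 1.1]
4. pair(pair(a, b), pair(a, h(pair(a, b))))  →  pair(pair(a, b), pair(a, b))   [R4 at 2.2]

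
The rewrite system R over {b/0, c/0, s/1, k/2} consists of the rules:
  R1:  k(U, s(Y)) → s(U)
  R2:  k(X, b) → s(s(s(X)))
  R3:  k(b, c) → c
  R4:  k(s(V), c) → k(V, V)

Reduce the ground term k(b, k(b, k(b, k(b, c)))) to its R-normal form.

1. k(b, k(b, k(b, k(b, c))))  →  k(b, k(b, k(b, c)))   [R3 at 2.2.2]
2. k(b, k(b, k(b, c)))  →  k(b, k(b, c))   [R3 at 2.2]
3. k(b, k(b, c))  →  k(b, c)   [R3 at 2]
4. k(b, c)  →  c   [R3 at ε]

c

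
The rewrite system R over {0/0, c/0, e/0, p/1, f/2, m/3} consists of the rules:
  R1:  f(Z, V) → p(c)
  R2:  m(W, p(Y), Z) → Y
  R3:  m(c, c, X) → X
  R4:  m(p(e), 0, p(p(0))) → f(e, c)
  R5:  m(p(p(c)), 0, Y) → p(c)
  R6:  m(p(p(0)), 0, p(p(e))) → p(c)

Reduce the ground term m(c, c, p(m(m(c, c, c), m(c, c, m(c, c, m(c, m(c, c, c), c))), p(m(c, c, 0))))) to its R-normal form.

1. m(c, c, p(m(m(c, c, c), m(c, c, m(c, c, m(c, m(c, c, c), c))), p(m(c, c, 0)))))  →  p(m(m(c, c, c), m(c, c, m(c, c, m(c, m(c, c, c), c))), p(m(c, c, 0))))   [R3 at ε]
2. p(m(m(c, c, c), m(c, c, m(c, c, m(c, m(c, c, c), c))), p(m(c, c, 0))))  →  p(m(c, m(c, c, m(c, c, m(c, m(c, c, c), c))), p(m(c, c, 0))))   [R3 at 1.1]
3. p(m(c, m(c, c, m(c, c, m(c, m(c, c, c), c))), p(m(c, c, 0))))  →  p(m(c, m(c, c, m(c, m(c, c, c), c)), p(m(c, c, 0))))   [R3 at 1.2]
4. p(m(c, m(c, c, m(c, m(c, c, c), c)), p(m(c, c, 0))))  →  p(m(c, m(c, m(c, c, c), c), p(m(c, c, 0))))   [R3 at 1.2]
5. p(m(c, m(c, m(c, c, c), c), p(m(c, c, 0))))  →  p(m(c, m(c, c, c), p(m(c, c, 0))))   [R3 at 1.2.2]
6. p(m(c, m(c, c, c), p(m(c, c, 0))))  →  p(m(c, c, p(m(c, c, 0))))   [R3 at 1.2]
7. p(m(c, c, p(m(c, c, 0))))  →  p(p(m(c, c, 0)))   [R3 at 1]
8. p(p(m(c, c, 0)))  →  p(p(0))   [R3 at 1.1]

p(p(0))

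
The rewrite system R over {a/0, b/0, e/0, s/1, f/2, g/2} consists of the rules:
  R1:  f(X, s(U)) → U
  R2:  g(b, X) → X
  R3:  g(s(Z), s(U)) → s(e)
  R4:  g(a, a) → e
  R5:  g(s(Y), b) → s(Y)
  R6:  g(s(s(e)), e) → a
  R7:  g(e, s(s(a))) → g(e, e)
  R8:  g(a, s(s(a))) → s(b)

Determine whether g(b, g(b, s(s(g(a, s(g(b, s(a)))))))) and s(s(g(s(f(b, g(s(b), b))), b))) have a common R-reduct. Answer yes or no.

yes — NF(t₁) = s(s(s(b))), NF(t₂) = s(s(s(b)))

Reduce t₁ = g(b, g(b, s(s(g(a, s(g(b, s(a)))))))):
1. g(b, g(b, s(s(g(a, s(g(b, s(a))))))))  →  g(b, s(s(g(a, s(g(b, s(a)))))))   [R2 at ε]
2. g(b, s(s(g(a, s(g(b, s(a)))))))  →  s(s(g(a, s(g(b, s(a))))))   [R2 at ε]
3. s(s(g(a, s(g(b, s(a))))))  →  s(s(g(a, s(s(a)))))   [R2 at 1.1.2.1]
4. s(s(g(a, s(s(a)))))  →  s(s(s(b)))   [R8 at 1.1]

Reduce t₂ = s(s(g(s(f(b, g(s(b), b))), b))):
1. s(s(g(s(f(b, g(s(b), b))), b)))  →  s(s(s(f(b, g(s(b), b)))))   [R5 at 1.1]
2. s(s(s(f(b, g(s(b), b)))))  →  s(s(s(f(b, s(b)))))   [R5 at 1.1.1.2]
3. s(s(s(f(b, s(b)))))  →  s(s(s(b)))   [R1 at 1.1.1]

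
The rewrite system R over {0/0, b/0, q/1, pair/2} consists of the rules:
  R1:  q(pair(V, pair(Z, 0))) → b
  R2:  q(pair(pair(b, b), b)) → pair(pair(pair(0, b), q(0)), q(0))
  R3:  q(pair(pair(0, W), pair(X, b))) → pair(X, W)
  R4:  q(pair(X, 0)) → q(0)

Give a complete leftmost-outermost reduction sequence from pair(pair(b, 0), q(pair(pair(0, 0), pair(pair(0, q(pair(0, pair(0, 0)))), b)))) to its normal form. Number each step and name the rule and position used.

pair(pair(b, 0), pair(pair(0, b), 0))

1. pair(pair(b, 0), q(pair(pair(0, 0), pair(pair(0, q(pair(0, pair(0, 0)))), b))))  →  pair(pair(b, 0), pair(pair(0, q(pair(0, pair(0, 0)))), 0))   [R3 at 2]
2. pair(pair(b, 0), pair(pair(0, q(pair(0, pair(0, 0)))), 0))  →  pair(pair(b, 0), pair(pair(0, b), 0))   [R1 at 2.1.2]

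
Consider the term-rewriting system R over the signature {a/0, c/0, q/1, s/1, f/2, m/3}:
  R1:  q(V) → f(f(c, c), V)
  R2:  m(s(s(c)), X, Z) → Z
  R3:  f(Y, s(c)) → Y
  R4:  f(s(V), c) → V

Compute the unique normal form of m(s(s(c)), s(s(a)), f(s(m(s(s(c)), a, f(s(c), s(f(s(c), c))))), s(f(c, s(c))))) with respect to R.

1. m(s(s(c)), s(s(a)), f(s(m(s(s(c)), a, f(s(c), s(f(s(c), c))))), s(f(c, s(c)))))  →  f(s(m(s(s(c)), a, f(s(c), s(f(s(c), c))))), s(f(c, s(c))))   [R2 at ε]
2. f(s(m(s(s(c)), a, f(s(c), s(f(s(c), c))))), s(f(c, s(c))))  →  f(s(f(s(c), s(f(s(c), c)))), s(f(c, s(c))))   [R2 at 1.1]
3. f(s(f(s(c), s(f(s(c), c)))), s(f(c, s(c))))  →  f(s(f(s(c), s(c))), s(f(c, s(c))))   [R4 at 1.1.2.1]
4. f(s(f(s(c), s(c))), s(f(c, s(c))))  →  f(s(s(c)), s(f(c, s(c))))   [R3 at 1.1]
5. f(s(s(c)), s(f(c, s(c))))  →  f(s(s(c)), s(c))   [R3 at 2.1]
6. f(s(s(c)), s(c))  →  s(s(c))   [R3 at ε]

s(s(c))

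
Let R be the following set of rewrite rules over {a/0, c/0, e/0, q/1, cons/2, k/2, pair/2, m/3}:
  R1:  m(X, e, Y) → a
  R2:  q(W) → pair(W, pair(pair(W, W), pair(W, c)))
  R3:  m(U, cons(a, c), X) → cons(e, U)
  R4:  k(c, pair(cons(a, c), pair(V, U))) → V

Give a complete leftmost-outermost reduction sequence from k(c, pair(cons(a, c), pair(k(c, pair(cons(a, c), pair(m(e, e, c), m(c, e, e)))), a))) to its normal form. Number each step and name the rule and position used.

a

1. k(c, pair(cons(a, c), pair(k(c, pair(cons(a, c), pair(m(e, e, c), m(c, e, e)))), a)))  →  k(c, pair(cons(a, c), pair(m(e, e, c), m(c, e, e))))   [R4 at ε]
2. k(c, pair(cons(a, c), pair(m(e, e, c), m(c, e, e))))  →  m(e, e, c)   [R4 at ε]
3. m(e, e, c)  →  a   [R1 at ε]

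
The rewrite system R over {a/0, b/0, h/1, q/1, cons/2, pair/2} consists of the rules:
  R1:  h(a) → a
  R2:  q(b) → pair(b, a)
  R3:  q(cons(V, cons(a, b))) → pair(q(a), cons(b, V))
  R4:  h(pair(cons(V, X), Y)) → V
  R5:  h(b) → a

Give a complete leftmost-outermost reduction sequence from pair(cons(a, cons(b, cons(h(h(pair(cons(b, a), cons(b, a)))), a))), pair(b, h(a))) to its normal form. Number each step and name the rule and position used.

1. pair(cons(a, cons(b, cons(h(h(pair(cons(b, a), cons(b, a)))), a))), pair(b, h(a)))  →  pair(cons(a, cons(b, cons(h(b), a))), pair(b, h(a)))   [R4 at 1.2.2.1.1]
2. pair(cons(a, cons(b, cons(h(b), a))), pair(b, h(a)))  →  pair(cons(a, cons(b, cons(a, a))), pair(b, h(a)))   [R5 at 1.2.2.1]
3. pair(cons(a, cons(b, cons(a, a))), pair(b, h(a)))  →  pair(cons(a, cons(b, cons(a, a))), pair(b, a))   [R1 at 2.2]

pair(cons(a, cons(b, cons(a, a))), pair(b, a))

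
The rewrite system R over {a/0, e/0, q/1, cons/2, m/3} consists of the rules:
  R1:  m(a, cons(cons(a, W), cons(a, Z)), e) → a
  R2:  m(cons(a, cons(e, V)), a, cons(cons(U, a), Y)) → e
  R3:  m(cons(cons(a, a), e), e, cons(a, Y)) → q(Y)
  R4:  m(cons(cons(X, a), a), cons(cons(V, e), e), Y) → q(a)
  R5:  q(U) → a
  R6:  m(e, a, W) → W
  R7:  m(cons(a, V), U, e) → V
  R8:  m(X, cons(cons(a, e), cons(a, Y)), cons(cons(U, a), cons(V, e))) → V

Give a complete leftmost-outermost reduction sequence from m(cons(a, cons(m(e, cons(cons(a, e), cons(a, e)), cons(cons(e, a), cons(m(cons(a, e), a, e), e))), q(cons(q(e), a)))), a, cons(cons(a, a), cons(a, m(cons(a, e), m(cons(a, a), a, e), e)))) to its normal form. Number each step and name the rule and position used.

1. m(cons(a, cons(m(e, cons(cons(a, e), cons(a, e)), cons(cons(e, a), cons(m(cons(a, e), a, e), e))), q(cons(q(e), a)))), a, cons(cons(a, a), cons(a, m(cons(a, e), m(cons(a, a), a, e), e))))  →  m(cons(a, cons(m(cons(a, e), a, e), q(cons(q(e), a)))), a, cons(cons(a, a), cons(a, m(cons(a, e), m(cons(a, a), a, e), e))))   [R8 at 1.2.1]
2. m(cons(a, cons(m(cons(a, e), a, e), q(cons(q(e), a)))), a, cons(cons(a, a), cons(a, m(cons(a, e), m(cons(a, a), a, e), e))))  →  m(cons(a, cons(e, q(cons(q(e), a)))), a, cons(cons(a, a), cons(a, m(cons(a, e), m(cons(a, a), a, e), e))))   [R7 at 1.2.1]
3. m(cons(a, cons(e, q(cons(q(e), a)))), a, cons(cons(a, a), cons(a, m(cons(a, e), m(cons(a, a), a, e), e))))  →  e   [R2 at ε]

e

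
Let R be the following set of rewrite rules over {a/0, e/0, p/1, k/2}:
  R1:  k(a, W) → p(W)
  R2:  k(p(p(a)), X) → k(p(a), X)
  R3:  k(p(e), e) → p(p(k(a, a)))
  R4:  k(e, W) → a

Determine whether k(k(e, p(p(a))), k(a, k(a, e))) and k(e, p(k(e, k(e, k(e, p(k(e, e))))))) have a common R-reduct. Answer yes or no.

Reduce t₁ = k(k(e, p(p(a))), k(a, k(a, e))):
1. k(k(e, p(p(a))), k(a, k(a, e)))  →  k(a, k(a, k(a, e)))   [R4 at 1]
2. k(a, k(a, k(a, e)))  →  p(k(a, k(a, e)))   [R1 at ε]
3. p(k(a, k(a, e)))  →  p(p(k(a, e)))   [R1 at 1]
4. p(p(k(a, e)))  →  p(p(p(e)))   [R1 at 1.1]

Reduce t₂ = k(e, p(k(e, k(e, k(e, p(k(e, e))))))):
1. k(e, p(k(e, k(e, k(e, p(k(e, e)))))))  →  a   [R4 at ε]

no — NF(t₁) = p(p(p(e))), NF(t₂) = a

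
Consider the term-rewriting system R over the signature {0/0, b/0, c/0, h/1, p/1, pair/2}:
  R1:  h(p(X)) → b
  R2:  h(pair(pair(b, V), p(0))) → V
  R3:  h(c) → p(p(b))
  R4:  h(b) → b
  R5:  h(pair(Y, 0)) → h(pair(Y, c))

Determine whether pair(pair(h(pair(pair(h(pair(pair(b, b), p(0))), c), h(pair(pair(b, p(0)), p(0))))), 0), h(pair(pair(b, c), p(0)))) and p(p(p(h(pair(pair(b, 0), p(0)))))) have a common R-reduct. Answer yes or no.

no — NF(t₁) = pair(pair(c, 0), c), NF(t₂) = p(p(p(0)))

Reduce t₁ = pair(pair(h(pair(pair(h(pair(pair(b, b), p(0))), c), h(pair(pair(b, p(0)), p(0))))), 0), h(pair(pair(b, c), p(0)))):
1. pair(pair(h(pair(pair(h(pair(pair(b, b), p(0))), c), h(pair(pair(b, p(0)), p(0))))), 0), h(pair(pair(b, c), p(0))))  →  pair(pair(h(pair(pair(b, c), h(pair(pair(b, p(0)), p(0))))), 0), h(pair(pair(b, c), p(0))))   [R2 at 1.1.1.1.1]
2. pair(pair(h(pair(pair(b, c), h(pair(pair(b, p(0)), p(0))))), 0), h(pair(pair(b, c), p(0))))  →  pair(pair(h(pair(pair(b, c), p(0))), 0), h(pair(pair(b, c), p(0))))   [R2 at 1.1.1.2]
3. pair(pair(h(pair(pair(b, c), p(0))), 0), h(pair(pair(b, c), p(0))))  →  pair(pair(c, 0), h(pair(pair(b, c), p(0))))   [R2 at 1.1]
4. pair(pair(c, 0), h(pair(pair(b, c), p(0))))  →  pair(pair(c, 0), c)   [R2 at 2]

Reduce t₂ = p(p(p(h(pair(pair(b, 0), p(0)))))):
1. p(p(p(h(pair(pair(b, 0), p(0))))))  →  p(p(p(0)))   [R2 at 1.1.1]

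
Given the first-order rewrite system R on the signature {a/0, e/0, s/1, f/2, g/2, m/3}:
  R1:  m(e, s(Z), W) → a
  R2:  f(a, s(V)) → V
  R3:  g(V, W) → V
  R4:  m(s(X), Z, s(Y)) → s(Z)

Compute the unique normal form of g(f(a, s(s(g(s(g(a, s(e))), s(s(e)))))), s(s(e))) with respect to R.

s(s(a))

1. g(f(a, s(s(g(s(g(a, s(e))), s(s(e)))))), s(s(e)))  →  f(a, s(s(g(s(g(a, s(e))), s(s(e))))))   [R3 at ε]
2. f(a, s(s(g(s(g(a, s(e))), s(s(e))))))  →  s(g(s(g(a, s(e))), s(s(e))))   [R2 at ε]
3. s(g(s(g(a, s(e))), s(s(e))))  →  s(s(g(a, s(e))))   [R3 at 1]
4. s(s(g(a, s(e))))  →  s(s(a))   [R3 at 1.1]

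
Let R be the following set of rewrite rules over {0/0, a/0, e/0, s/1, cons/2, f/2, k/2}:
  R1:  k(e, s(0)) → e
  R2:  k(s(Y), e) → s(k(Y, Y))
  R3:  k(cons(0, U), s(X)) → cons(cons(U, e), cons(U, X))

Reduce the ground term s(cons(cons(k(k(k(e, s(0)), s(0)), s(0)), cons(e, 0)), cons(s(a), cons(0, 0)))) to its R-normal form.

s(cons(cons(e, cons(e, 0)), cons(s(a), cons(0, 0))))

1. s(cons(cons(k(k(k(e, s(0)), s(0)), s(0)), cons(e, 0)), cons(s(a), cons(0, 0))))  →  s(cons(cons(k(k(e, s(0)), s(0)), cons(e, 0)), cons(s(a), cons(0, 0))))   [R1 at 1.1.1.1.1]
2. s(cons(cons(k(k(e, s(0)), s(0)), cons(e, 0)), cons(s(a), cons(0, 0))))  →  s(cons(cons(k(e, s(0)), cons(e, 0)), cons(s(a), cons(0, 0))))   [R1 at 1.1.1.1]
3. s(cons(cons(k(e, s(0)), cons(e, 0)), cons(s(a), cons(0, 0))))  →  s(cons(cons(e, cons(e, 0)), cons(s(a), cons(0, 0))))   [R1 at 1.1.1]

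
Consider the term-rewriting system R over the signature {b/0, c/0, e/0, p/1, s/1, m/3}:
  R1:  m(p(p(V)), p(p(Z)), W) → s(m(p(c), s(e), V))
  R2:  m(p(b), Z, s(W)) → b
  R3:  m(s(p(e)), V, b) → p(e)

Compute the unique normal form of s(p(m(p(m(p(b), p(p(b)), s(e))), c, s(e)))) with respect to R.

s(p(b))

1. s(p(m(p(m(p(b), p(p(b)), s(e))), c, s(e))))  →  s(p(m(p(b), c, s(e))))   [R2 at 1.1.1.1]
2. s(p(m(p(b), c, s(e))))  →  s(p(b))   [R2 at 1.1]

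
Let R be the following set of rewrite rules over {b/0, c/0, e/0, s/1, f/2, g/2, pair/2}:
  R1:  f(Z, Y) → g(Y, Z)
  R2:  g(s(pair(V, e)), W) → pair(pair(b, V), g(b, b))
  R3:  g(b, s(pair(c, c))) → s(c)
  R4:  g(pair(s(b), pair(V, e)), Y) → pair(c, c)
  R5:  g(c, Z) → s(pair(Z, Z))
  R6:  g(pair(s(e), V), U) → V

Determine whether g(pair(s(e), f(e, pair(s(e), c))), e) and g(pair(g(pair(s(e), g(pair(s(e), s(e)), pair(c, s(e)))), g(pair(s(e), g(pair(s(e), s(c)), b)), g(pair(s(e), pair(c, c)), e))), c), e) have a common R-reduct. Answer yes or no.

yes — NF(t₁) = c, NF(t₂) = c

Reduce t₁ = g(pair(s(e), f(e, pair(s(e), c))), e):
1. g(pair(s(e), f(e, pair(s(e), c))), e)  →  f(e, pair(s(e), c))   [R6 at ε]
2. f(e, pair(s(e), c))  →  g(pair(s(e), c), e)   [R1 at ε]
3. g(pair(s(e), c), e)  →  c   [R6 at ε]

Reduce t₂ = g(pair(g(pair(s(e), g(pair(s(e), s(e)), pair(c, s(e)))), g(pair(s(e), g(pair(s(e), s(c)), b)), g(pair(s(e), pair(c, c)), e))), c), e):
1. g(pair(g(pair(s(e), g(pair(s(e), s(e)), pair(c, s(e)))), g(pair(s(e), g(pair(s(e), s(c)), b)), g(pair(s(e), pair(c, c)), e))), c), e)  →  g(pair(g(pair(s(e), s(e)), pair(c, s(e))), c), e)   [R6 at 1.1]
2. g(pair(g(pair(s(e), s(e)), pair(c, s(e))), c), e)  →  g(pair(s(e), c), e)   [R6 at 1.1]
3. g(pair(s(e), c), e)  →  c   [R6 at ε]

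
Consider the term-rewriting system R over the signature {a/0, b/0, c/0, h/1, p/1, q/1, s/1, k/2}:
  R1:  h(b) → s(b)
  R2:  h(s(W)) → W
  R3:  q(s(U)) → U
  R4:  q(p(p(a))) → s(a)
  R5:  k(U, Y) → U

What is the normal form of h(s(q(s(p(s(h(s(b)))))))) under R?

1. h(s(q(s(p(s(h(s(b))))))))  →  q(s(p(s(h(s(b))))))   [R2 at ε]
2. q(s(p(s(h(s(b))))))  →  p(s(h(s(b))))   [R3 at ε]
3. p(s(h(s(b))))  →  p(s(b))   [R2 at 1.1]

p(s(b))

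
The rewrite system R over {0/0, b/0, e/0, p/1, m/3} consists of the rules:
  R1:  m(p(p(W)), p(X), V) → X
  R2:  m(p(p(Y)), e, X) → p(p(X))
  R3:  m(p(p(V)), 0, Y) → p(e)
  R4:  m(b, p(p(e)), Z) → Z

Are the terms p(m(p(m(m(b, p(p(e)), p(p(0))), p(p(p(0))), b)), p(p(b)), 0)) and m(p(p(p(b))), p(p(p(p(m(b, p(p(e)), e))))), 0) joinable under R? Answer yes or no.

no — NF(t₁) = p(p(b)), NF(t₂) = p(p(p(e)))

Reduce t₁ = p(m(p(m(m(b, p(p(e)), p(p(0))), p(p(p(0))), b)), p(p(b)), 0)):
1. p(m(p(m(m(b, p(p(e)), p(p(0))), p(p(p(0))), b)), p(p(b)), 0))  →  p(m(p(m(p(p(0)), p(p(p(0))), b)), p(p(b)), 0))   [R4 at 1.1.1.1]
2. p(m(p(m(p(p(0)), p(p(p(0))), b)), p(p(b)), 0))  →  p(m(p(p(p(0))), p(p(b)), 0))   [R1 at 1.1.1]
3. p(m(p(p(p(0))), p(p(b)), 0))  →  p(p(b))   [R1 at 1]

Reduce t₂ = m(p(p(p(b))), p(p(p(p(m(b, p(p(e)), e))))), 0):
1. m(p(p(p(b))), p(p(p(p(m(b, p(p(e)), e))))), 0)  →  p(p(p(m(b, p(p(e)), e))))   [R1 at ε]
2. p(p(p(m(b, p(p(e)), e))))  →  p(p(p(e)))   [R4 at 1.1.1]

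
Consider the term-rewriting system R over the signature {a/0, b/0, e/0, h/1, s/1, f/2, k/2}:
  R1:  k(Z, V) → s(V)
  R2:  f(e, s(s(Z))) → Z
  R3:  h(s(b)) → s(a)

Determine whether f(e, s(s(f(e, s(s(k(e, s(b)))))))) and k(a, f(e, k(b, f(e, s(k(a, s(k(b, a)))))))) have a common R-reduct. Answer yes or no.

Reduce t₁ = f(e, s(s(f(e, s(s(k(e, s(b)))))))):
1. f(e, s(s(f(e, s(s(k(e, s(b))))))))  →  f(e, s(s(k(e, s(b)))))   [R2 at ε]
2. f(e, s(s(k(e, s(b)))))  →  k(e, s(b))   [R2 at ε]
3. k(e, s(b))  →  s(s(b))   [R1 at ε]

Reduce t₂ = k(a, f(e, k(b, f(e, s(k(a, s(k(b, a)))))))):
1. k(a, f(e, k(b, f(e, s(k(a, s(k(b, a))))))))  →  s(f(e, k(b, f(e, s(k(a, s(k(b, a))))))))   [R1 at ε]
2. s(f(e, k(b, f(e, s(k(a, s(k(b, a))))))))  →  s(f(e, s(f(e, s(k(a, s(k(b, a))))))))   [R1 at 1.2]
3. s(f(e, s(f(e, s(k(a, s(k(b, a))))))))  →  s(f(e, s(f(e, s(s(s(k(b, a))))))))   [R1 at 1.2.1.2.1]
4. s(f(e, s(f(e, s(s(s(k(b, a))))))))  →  s(f(e, s(s(k(b, a)))))   [R2 at 1.2.1]
5. s(f(e, s(s(k(b, a)))))  →  s(k(b, a))   [R2 at 1]
6. s(k(b, a))  →  s(s(a))   [R1 at 1]

no — NF(t₁) = s(s(b)), NF(t₂) = s(s(a))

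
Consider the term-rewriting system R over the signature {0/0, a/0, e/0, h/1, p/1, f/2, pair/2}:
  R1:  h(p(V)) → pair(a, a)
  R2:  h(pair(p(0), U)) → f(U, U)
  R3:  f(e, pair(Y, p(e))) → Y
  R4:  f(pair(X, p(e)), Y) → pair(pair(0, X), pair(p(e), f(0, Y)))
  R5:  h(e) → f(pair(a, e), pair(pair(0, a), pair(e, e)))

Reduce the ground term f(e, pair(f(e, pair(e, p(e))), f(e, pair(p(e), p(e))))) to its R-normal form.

1. f(e, pair(f(e, pair(e, p(e))), f(e, pair(p(e), p(e)))))  →  f(e, pair(e, f(e, pair(p(e), p(e)))))   [R3 at 2.1]
2. f(e, pair(e, f(e, pair(p(e), p(e)))))  →  f(e, pair(e, p(e)))   [R3 at 2.2]
3. f(e, pair(e, p(e)))  →  e   [R3 at ε]

e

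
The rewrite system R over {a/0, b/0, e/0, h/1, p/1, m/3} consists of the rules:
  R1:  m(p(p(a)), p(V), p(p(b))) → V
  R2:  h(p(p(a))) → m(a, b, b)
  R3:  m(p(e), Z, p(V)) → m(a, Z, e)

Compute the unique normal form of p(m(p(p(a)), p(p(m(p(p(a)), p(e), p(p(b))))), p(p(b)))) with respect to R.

1. p(m(p(p(a)), p(p(m(p(p(a)), p(e), p(p(b))))), p(p(b))))  →  p(p(m(p(p(a)), p(e), p(p(b)))))   [R1 at 1]
2. p(p(m(p(p(a)), p(e), p(p(b)))))  →  p(p(e))   [R1 at 1.1]

p(p(e))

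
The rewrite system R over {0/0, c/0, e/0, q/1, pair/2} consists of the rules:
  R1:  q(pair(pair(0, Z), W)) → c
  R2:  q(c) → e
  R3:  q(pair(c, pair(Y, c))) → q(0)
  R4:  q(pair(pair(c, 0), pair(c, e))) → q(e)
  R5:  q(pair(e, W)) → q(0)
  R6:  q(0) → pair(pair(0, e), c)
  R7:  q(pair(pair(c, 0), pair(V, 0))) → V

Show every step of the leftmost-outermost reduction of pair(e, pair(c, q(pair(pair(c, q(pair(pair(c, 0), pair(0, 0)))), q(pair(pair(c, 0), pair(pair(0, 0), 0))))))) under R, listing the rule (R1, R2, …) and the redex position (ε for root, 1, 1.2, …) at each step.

pair(e, pair(c, 0))

1. pair(e, pair(c, q(pair(pair(c, q(pair(pair(c, 0), pair(0, 0)))), q(pair(pair(c, 0), pair(pair(0, 0), 0)))))))  →  pair(e, pair(c, q(pair(pair(c, 0), q(pair(pair(c, 0), pair(pair(0, 0), 0)))))))   [R7 at 2.2.1.1.2]
2. pair(e, pair(c, q(pair(pair(c, 0), q(pair(pair(c, 0), pair(pair(0, 0), 0)))))))  →  pair(e, pair(c, q(pair(pair(c, 0), pair(0, 0)))))   [R7 at 2.2.1.2]
3. pair(e, pair(c, q(pair(pair(c, 0), pair(0, 0)))))  →  pair(e, pair(c, 0))   [R7 at 2.2]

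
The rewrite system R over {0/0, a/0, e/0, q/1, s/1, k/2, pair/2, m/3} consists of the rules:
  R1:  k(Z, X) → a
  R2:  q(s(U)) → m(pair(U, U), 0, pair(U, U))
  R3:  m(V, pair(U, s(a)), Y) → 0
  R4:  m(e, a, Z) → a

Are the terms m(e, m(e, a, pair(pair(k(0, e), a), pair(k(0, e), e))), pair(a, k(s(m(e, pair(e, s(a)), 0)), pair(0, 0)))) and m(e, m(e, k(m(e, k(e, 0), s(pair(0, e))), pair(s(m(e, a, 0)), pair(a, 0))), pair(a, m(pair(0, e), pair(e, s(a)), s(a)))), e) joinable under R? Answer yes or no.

Reduce t₁ = m(e, m(e, a, pair(pair(k(0, e), a), pair(k(0, e), e))), pair(a, k(s(m(e, pair(e, s(a)), 0)), pair(0, 0)))):
1. m(e, m(e, a, pair(pair(k(0, e), a), pair(k(0, e), e))), pair(a, k(s(m(e, pair(e, s(a)), 0)), pair(0, 0))))  →  m(e, a, pair(a, k(s(m(e, pair(e, s(a)), 0)), pair(0, 0))))   [R4 at 2]
2. m(e, a, pair(a, k(s(m(e, pair(e, s(a)), 0)), pair(0, 0))))  →  a   [R4 at ε]

Reduce t₂ = m(e, m(e, k(m(e, k(e, 0), s(pair(0, e))), pair(s(m(e, a, 0)), pair(a, 0))), pair(a, m(pair(0, e), pair(e, s(a)), s(a)))), e):
1. m(e, m(e, k(m(e, k(e, 0), s(pair(0, e))), pair(s(m(e, a, 0)), pair(a, 0))), pair(a, m(pair(0, e), pair(e, s(a)), s(a)))), e)  →  m(e, m(e, a, pair(a, m(pair(0, e), pair(e, s(a)), s(a)))), e)   [R1 at 2.2]
2. m(e, m(e, a, pair(a, m(pair(0, e), pair(e, s(a)), s(a)))), e)  →  m(e, a, e)   [R4 at 2]
3. m(e, a, e)  →  a   [R4 at ε]

yes — NF(t₁) = a, NF(t₂) = a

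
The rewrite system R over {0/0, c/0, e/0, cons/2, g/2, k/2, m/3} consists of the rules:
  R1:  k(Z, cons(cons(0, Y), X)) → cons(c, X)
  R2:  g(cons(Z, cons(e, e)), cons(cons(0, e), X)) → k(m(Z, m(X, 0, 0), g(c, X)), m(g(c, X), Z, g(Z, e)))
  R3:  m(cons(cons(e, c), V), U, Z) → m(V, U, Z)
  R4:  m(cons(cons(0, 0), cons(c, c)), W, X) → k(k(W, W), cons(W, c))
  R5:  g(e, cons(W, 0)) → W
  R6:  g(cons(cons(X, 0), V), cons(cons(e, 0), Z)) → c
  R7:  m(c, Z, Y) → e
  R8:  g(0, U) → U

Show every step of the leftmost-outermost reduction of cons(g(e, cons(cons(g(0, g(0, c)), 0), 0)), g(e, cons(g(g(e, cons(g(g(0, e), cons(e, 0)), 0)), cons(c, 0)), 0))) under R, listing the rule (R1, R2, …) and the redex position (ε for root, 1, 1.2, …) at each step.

1. cons(g(e, cons(cons(g(0, g(0, c)), 0), 0)), g(e, cons(g(g(e, cons(g(g(0, e), cons(e, 0)), 0)), cons(c, 0)), 0)))  →  cons(cons(g(0, g(0, c)), 0), g(e, cons(g(g(e, cons(g(g(0, e), cons(e, 0)), 0)), cons(c, 0)), 0)))   [R5 at 1]
2. cons(cons(g(0, g(0, c)), 0), g(e, cons(g(g(e, cons(g(g(0, e), cons(e, 0)), 0)), cons(c, 0)), 0)))  →  cons(cons(g(0, c), 0), g(e, cons(g(g(e, cons(g(g(0, e), cons(e, 0)), 0)), cons(c, 0)), 0)))   [R8 at 1.1]
3. cons(cons(g(0, c), 0), g(e, cons(g(g(e, cons(g(g(0, e), cons(e, 0)), 0)), cons(c, 0)), 0)))  →  cons(cons(c, 0), g(e, cons(g(g(e, cons(g(g(0, e), cons(e, 0)), 0)), cons(c, 0)), 0)))   [R8 at 1.1]
4. cons(cons(c, 0), g(e, cons(g(g(e, cons(g(g(0, e), cons(e, 0)), 0)), cons(c, 0)), 0)))  →  cons(cons(c, 0), g(g(e, cons(g(g(0, e), cons(e, 0)), 0)), cons(c, 0)))   [R5 at 2]
5. cons(cons(c, 0), g(g(e, cons(g(g(0, e), cons(e, 0)), 0)), cons(c, 0)))  →  cons(cons(c, 0), g(g(g(0, e), cons(e, 0)), cons(c, 0)))   [R5 at 2.1]
6. cons(cons(c, 0), g(g(g(0, e), cons(e, 0)), cons(c, 0)))  →  cons(cons(c, 0), g(g(e, cons(e, 0)), cons(c, 0)))   [R8 at 2.1.1]
7. cons(cons(c, 0), g(g(e, cons(e, 0)), cons(c, 0)))  →  cons(cons(c, 0), g(e, cons(c, 0)))   [R5 at 2.1]
8. cons(cons(c, 0), g(e, cons(c, 0)))  →  cons(cons(c, 0), c)   [R5 at 2]

cons(cons(c, 0), c)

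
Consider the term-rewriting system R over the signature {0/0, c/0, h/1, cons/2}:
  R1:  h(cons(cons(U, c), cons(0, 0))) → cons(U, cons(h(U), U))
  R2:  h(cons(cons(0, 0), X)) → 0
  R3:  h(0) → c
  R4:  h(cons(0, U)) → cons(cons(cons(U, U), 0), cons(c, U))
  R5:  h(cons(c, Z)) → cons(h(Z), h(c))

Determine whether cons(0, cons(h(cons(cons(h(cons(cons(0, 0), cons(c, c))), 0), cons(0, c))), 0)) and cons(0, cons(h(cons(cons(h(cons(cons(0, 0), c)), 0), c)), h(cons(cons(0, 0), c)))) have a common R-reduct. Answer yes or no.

yes — NF(t₁) = cons(0, cons(0, 0)), NF(t₂) = cons(0, cons(0, 0))

Reduce t₁ = cons(0, cons(h(cons(cons(h(cons(cons(0, 0), cons(c, c))), 0), cons(0, c))), 0)):
1. cons(0, cons(h(cons(cons(h(cons(cons(0, 0), cons(c, c))), 0), cons(0, c))), 0))  →  cons(0, cons(h(cons(cons(0, 0), cons(0, c))), 0))   [R2 at 2.1.1.1.1]
2. cons(0, cons(h(cons(cons(0, 0), cons(0, c))), 0))  →  cons(0, cons(0, 0))   [R2 at 2.1]

Reduce t₂ = cons(0, cons(h(cons(cons(h(cons(cons(0, 0), c)), 0), c)), h(cons(cons(0, 0), c)))):
1. cons(0, cons(h(cons(cons(h(cons(cons(0, 0), c)), 0), c)), h(cons(cons(0, 0), c))))  →  cons(0, cons(h(cons(cons(0, 0), c)), h(cons(cons(0, 0), c))))   [R2 at 2.1.1.1.1]
2. cons(0, cons(h(cons(cons(0, 0), c)), h(cons(cons(0, 0), c))))  →  cons(0, cons(0, h(cons(cons(0, 0), c))))   [R2 at 2.1]
3. cons(0, cons(0, h(cons(cons(0, 0), c))))  →  cons(0, cons(0, 0))   [R2 at 2.2]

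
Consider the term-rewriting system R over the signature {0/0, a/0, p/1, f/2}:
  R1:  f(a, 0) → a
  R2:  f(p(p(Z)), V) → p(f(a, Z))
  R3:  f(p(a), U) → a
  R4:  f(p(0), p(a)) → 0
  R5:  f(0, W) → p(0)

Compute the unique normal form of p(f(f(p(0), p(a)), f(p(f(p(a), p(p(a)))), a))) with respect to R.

1. p(f(f(p(0), p(a)), f(p(f(p(a), p(p(a)))), a)))  →  p(f(0, f(p(f(p(a), p(p(a)))), a)))   [R4 at 1.1]
2. p(f(0, f(p(f(p(a), p(p(a)))), a)))  →  p(p(0))   [R5 at 1]

p(p(0))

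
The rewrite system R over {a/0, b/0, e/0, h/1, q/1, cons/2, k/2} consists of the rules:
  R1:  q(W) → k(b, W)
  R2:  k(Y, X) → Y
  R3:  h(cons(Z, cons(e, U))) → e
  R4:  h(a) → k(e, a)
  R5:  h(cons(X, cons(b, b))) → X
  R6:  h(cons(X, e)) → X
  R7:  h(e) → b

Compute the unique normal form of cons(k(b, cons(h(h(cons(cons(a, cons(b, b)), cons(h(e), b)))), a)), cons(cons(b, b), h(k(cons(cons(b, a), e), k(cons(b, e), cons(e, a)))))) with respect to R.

1. cons(k(b, cons(h(h(cons(cons(a, cons(b, b)), cons(h(e), b)))), a)), cons(cons(b, b), h(k(cons(cons(b, a), e), k(cons(b, e), cons(e, a))))))  →  cons(b, cons(cons(b, b), h(k(cons(cons(b, a), e), k(cons(b, e), cons(e, a))))))   [R2 at 1]
2. cons(b, cons(cons(b, b), h(k(cons(cons(b, a), e), k(cons(b, e), cons(e, a))))))  →  cons(b, cons(cons(b, b), h(cons(cons(b, a), e))))   [R2 at 2.2.1]
3. cons(b, cons(cons(b, b), h(cons(cons(b, a), e))))  →  cons(b, cons(cons(b, b), cons(b, a)))   [R6 at 2.2]

cons(b, cons(cons(b, b), cons(b, a)))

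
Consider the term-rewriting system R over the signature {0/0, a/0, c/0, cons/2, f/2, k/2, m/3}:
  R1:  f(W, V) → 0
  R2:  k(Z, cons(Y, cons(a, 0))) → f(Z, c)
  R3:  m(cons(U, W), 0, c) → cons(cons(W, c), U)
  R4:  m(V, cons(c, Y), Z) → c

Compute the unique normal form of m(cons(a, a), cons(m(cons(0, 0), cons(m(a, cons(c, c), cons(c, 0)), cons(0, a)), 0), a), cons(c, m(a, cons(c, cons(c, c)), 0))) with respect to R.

1. m(cons(a, a), cons(m(cons(0, 0), cons(m(a, cons(c, c), cons(c, 0)), cons(0, a)), 0), a), cons(c, m(a, cons(c, cons(c, c)), 0)))  →  m(cons(a, a), cons(m(cons(0, 0), cons(c, cons(0, a)), 0), a), cons(c, m(a, cons(c, cons(c, c)), 0)))   [R4 at 2.1.2.1]
2. m(cons(a, a), cons(m(cons(0, 0), cons(c, cons(0, a)), 0), a), cons(c, m(a, cons(c, cons(c, c)), 0)))  →  m(cons(a, a), cons(c, a), cons(c, m(a, cons(c, cons(c, c)), 0)))   [R4 at 2.1]
3. m(cons(a, a), cons(c, a), cons(c, m(a, cons(c, cons(c, c)), 0)))  →  c   [R4 at ε]

c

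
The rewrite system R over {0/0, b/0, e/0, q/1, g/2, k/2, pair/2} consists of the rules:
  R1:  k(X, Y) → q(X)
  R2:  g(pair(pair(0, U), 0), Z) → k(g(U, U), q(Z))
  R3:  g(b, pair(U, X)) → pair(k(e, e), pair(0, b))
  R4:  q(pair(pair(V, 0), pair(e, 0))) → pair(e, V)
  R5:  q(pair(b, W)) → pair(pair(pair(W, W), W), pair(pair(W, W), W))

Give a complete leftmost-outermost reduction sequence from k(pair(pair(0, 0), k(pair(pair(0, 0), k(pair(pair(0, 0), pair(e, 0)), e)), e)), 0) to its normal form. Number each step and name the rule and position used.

pair(e, 0)

1. k(pair(pair(0, 0), k(pair(pair(0, 0), k(pair(pair(0, 0), pair(e, 0)), e)), e)), 0)  →  q(pair(pair(0, 0), k(pair(pair(0, 0), k(pair(pair(0, 0), pair(e, 0)), e)), e)))   [R1 at ε]
2. q(pair(pair(0, 0), k(pair(pair(0, 0), k(pair(pair(0, 0), pair(e, 0)), e)), e)))  →  q(pair(pair(0, 0), q(pair(pair(0, 0), k(pair(pair(0, 0), pair(e, 0)), e)))))   [R1 at 1.2]
3. q(pair(pair(0, 0), q(pair(pair(0, 0), k(pair(pair(0, 0), pair(e, 0)), e)))))  →  q(pair(pair(0, 0), q(pair(pair(0, 0), q(pair(pair(0, 0), pair(e, 0)))))))   [R1 at 1.2.1.2]
4. q(pair(pair(0, 0), q(pair(pair(0, 0), q(pair(pair(0, 0), pair(e, 0)))))))  →  q(pair(pair(0, 0), q(pair(pair(0, 0), pair(e, 0)))))   [R4 at 1.2.1.2]
5. q(pair(pair(0, 0), q(pair(pair(0, 0), pair(e, 0)))))  →  q(pair(pair(0, 0), pair(e, 0)))   [R4 at 1.2]
6. q(pair(pair(0, 0), pair(e, 0)))  →  pair(e, 0)   [R4 at ε]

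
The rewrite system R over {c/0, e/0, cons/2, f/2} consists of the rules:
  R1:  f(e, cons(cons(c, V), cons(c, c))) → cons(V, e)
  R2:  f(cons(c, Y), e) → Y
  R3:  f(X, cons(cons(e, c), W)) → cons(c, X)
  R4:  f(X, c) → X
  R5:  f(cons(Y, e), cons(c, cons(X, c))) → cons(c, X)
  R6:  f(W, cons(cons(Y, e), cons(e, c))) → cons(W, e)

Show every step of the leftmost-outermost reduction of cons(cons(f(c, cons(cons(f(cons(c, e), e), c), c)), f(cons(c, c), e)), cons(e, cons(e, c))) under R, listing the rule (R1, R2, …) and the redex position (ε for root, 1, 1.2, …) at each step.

cons(cons(cons(c, c), c), cons(e, cons(e, c)))

1. cons(cons(f(c, cons(cons(f(cons(c, e), e), c), c)), f(cons(c, c), e)), cons(e, cons(e, c)))  →  cons(cons(f(c, cons(cons(e, c), c)), f(cons(c, c), e)), cons(e, cons(e, c)))   [R2 at 1.1.2.1.1]
2. cons(cons(f(c, cons(cons(e, c), c)), f(cons(c, c), e)), cons(e, cons(e, c)))  →  cons(cons(cons(c, c), f(cons(c, c), e)), cons(e, cons(e, c)))   [R3 at 1.1]
3. cons(cons(cons(c, c), f(cons(c, c), e)), cons(e, cons(e, c)))  →  cons(cons(cons(c, c), c), cons(e, cons(e, c)))   [R2 at 1.2]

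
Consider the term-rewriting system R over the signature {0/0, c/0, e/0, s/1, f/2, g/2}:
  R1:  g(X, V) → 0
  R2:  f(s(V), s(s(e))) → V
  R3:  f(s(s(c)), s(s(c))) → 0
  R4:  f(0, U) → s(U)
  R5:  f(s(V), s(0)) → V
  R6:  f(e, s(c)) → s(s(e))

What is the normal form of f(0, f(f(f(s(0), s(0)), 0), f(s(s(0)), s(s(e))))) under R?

1. f(0, f(f(f(s(0), s(0)), 0), f(s(s(0)), s(s(e)))))  →  s(f(f(f(s(0), s(0)), 0), f(s(s(0)), s(s(e)))))   [R4 at ε]
2. s(f(f(f(s(0), s(0)), 0), f(s(s(0)), s(s(e)))))  →  s(f(f(0, 0), f(s(s(0)), s(s(e)))))   [R5 at 1.1.1]
3. s(f(f(0, 0), f(s(s(0)), s(s(e)))))  →  s(f(s(0), f(s(s(0)), s(s(e)))))   [R4 at 1.1]
4. s(f(s(0), f(s(s(0)), s(s(e)))))  →  s(f(s(0), s(0)))   [R2 at 1.2]
5. s(f(s(0), s(0)))  →  s(0)   [R5 at 1]

s(0)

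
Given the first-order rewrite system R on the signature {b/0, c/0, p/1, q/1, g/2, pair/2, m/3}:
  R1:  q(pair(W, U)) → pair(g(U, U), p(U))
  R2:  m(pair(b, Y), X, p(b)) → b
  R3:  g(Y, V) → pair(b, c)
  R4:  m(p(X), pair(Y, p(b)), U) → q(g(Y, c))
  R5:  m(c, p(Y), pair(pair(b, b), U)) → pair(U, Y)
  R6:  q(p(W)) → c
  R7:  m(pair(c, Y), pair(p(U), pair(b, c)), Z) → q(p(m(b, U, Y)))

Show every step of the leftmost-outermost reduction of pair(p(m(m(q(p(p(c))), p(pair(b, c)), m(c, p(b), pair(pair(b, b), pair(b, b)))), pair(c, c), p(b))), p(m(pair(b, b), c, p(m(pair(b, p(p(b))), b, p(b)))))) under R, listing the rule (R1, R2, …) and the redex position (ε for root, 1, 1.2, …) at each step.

1. pair(p(m(m(q(p(p(c))), p(pair(b, c)), m(c, p(b), pair(pair(b, b), pair(b, b)))), pair(c, c), p(b))), p(m(pair(b, b), c, p(m(pair(b, p(p(b))), b, p(b))))))  →  pair(p(m(m(c, p(pair(b, c)), m(c, p(b), pair(pair(b, b), pair(b, b)))), pair(c, c), p(b))), p(m(pair(b, b), c, p(m(pair(b, p(p(b))), b, p(b))))))   [R6 at 1.1.1.1]
2. pair(p(m(m(c, p(pair(b, c)), m(c, p(b), pair(pair(b, b), pair(b, b)))), pair(c, c), p(b))), p(m(pair(b, b), c, p(m(pair(b, p(p(b))), b, p(b))))))  →  pair(p(m(m(c, p(pair(b, c)), pair(pair(b, b), b)), pair(c, c), p(b))), p(m(pair(b, b), c, p(m(pair(b, p(p(b))), b, p(b))))))   [R5 at 1.1.1.3]
3. pair(p(m(m(c, p(pair(b, c)), pair(pair(b, b), b)), pair(c, c), p(b))), p(m(pair(b, b), c, p(m(pair(b, p(p(b))), b, p(b))))))  →  pair(p(m(pair(b, pair(b, c)), pair(c, c), p(b))), p(m(pair(b, b), c, p(m(pair(b, p(p(b))), b, p(b))))))   [R5 at 1.1.1]
4. pair(p(m(pair(b, pair(b, c)), pair(c, c), p(b))), p(m(pair(b, b), c, p(m(pair(b, p(p(b))), b, p(b))))))  →  pair(p(b), p(m(pair(b, b), c, p(m(pair(b, p(p(b))), b, p(b))))))   [R2 at 1.1]
5. pair(p(b), p(m(pair(b, b), c, p(m(pair(b, p(p(b))), b, p(b))))))  →  pair(p(b), p(m(pair(b, b), c, p(b))))   [R2 at 2.1.3.1]
6. pair(p(b), p(m(pair(b, b), c, p(b))))  →  pair(p(b), p(b))   [R2 at 2.1]

pair(p(b), p(b))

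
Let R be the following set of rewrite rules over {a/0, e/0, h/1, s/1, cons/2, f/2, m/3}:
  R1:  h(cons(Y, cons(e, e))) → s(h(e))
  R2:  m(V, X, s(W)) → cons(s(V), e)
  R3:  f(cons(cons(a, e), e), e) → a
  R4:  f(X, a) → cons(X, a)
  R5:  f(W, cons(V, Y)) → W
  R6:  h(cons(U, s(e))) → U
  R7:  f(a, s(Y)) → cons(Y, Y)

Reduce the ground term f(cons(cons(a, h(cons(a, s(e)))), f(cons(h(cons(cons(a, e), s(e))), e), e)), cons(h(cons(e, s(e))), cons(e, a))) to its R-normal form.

1. f(cons(cons(a, h(cons(a, s(e)))), f(cons(h(cons(cons(a, e), s(e))), e), e)), cons(h(cons(e, s(e))), cons(e, a)))  →  cons(cons(a, h(cons(a, s(e)))), f(cons(h(cons(cons(a, e), s(e))), e), e))   [R5 at ε]
2. cons(cons(a, h(cons(a, s(e)))), f(cons(h(cons(cons(a, e), s(e))), e), e))  →  cons(cons(a, a), f(cons(h(cons(cons(a, e), s(e))), e), e))   [R6 at 1.2]
3. cons(cons(a, a), f(cons(h(cons(cons(a, e), s(e))), e), e))  →  cons(cons(a, a), f(cons(cons(a, e), e), e))   [R6 at 2.1.1]
4. cons(cons(a, a), f(cons(cons(a, e), e), e))  →  cons(cons(a, a), a)   [R3 at 2]

cons(cons(a, a), a)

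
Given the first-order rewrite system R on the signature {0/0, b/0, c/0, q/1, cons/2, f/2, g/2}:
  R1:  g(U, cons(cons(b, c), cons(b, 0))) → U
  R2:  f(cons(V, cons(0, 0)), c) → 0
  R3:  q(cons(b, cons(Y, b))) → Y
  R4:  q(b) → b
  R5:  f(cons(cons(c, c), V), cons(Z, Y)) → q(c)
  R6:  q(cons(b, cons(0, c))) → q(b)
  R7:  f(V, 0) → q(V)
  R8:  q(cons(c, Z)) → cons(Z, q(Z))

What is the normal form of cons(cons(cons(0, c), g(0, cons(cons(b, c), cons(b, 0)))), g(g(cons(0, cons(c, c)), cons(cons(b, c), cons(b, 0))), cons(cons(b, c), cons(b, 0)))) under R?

1. cons(cons(cons(0, c), g(0, cons(cons(b, c), cons(b, 0)))), g(g(cons(0, cons(c, c)), cons(cons(b, c), cons(b, 0))), cons(cons(b, c), cons(b, 0))))  →  cons(cons(cons(0, c), 0), g(g(cons(0, cons(c, c)), cons(cons(b, c), cons(b, 0))), cons(cons(b, c), cons(b, 0))))   [R1 at 1.2]
2. cons(cons(cons(0, c), 0), g(g(cons(0, cons(c, c)), cons(cons(b, c), cons(b, 0))), cons(cons(b, c), cons(b, 0))))  →  cons(cons(cons(0, c), 0), g(cons(0, cons(c, c)), cons(cons(b, c), cons(b, 0))))   [R1 at 2]
3. cons(cons(cons(0, c), 0), g(cons(0, cons(c, c)), cons(cons(b, c), cons(b, 0))))  →  cons(cons(cons(0, c), 0), cons(0, cons(c, c)))   [R1 at 2]

cons(cons(cons(0, c), 0), cons(0, cons(c, c)))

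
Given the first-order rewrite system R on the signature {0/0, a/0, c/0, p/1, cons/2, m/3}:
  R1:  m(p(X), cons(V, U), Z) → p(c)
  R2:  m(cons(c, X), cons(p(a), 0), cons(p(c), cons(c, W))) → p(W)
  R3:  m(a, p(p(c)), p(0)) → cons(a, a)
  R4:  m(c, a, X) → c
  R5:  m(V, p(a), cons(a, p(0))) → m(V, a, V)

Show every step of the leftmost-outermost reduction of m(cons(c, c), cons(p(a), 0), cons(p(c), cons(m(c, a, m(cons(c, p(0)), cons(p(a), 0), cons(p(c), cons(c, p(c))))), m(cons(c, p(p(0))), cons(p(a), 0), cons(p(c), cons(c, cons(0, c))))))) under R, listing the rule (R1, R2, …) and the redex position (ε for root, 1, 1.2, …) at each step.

1. m(cons(c, c), cons(p(a), 0), cons(p(c), cons(m(c, a, m(cons(c, p(0)), cons(p(a), 0), cons(p(c), cons(c, p(c))))), m(cons(c, p(p(0))), cons(p(a), 0), cons(p(c), cons(c, cons(0, c)))))))  →  m(cons(c, c), cons(p(a), 0), cons(p(c), cons(c, m(cons(c, p(p(0))), cons(p(a), 0), cons(p(c), cons(c, cons(0, c)))))))   [R4 at 3.2.1]
2. m(cons(c, c), cons(p(a), 0), cons(p(c), cons(c, m(cons(c, p(p(0))), cons(p(a), 0), cons(p(c), cons(c, cons(0, c)))))))  →  p(m(cons(c, p(p(0))), cons(p(a), 0), cons(p(c), cons(c, cons(0, c)))))   [R2 at ε]
3. p(m(cons(c, p(p(0))), cons(p(a), 0), cons(p(c), cons(c, cons(0, c)))))  →  p(p(cons(0, c)))   [R2 at 1]

p(p(cons(0, c)))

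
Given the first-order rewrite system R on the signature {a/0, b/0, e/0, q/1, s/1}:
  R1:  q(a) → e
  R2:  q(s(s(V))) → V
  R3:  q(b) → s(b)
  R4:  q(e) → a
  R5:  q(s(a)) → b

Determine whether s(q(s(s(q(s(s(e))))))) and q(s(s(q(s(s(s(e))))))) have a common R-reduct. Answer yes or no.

Reduce t₁ = s(q(s(s(q(s(s(e))))))):
1. s(q(s(s(q(s(s(e)))))))  →  s(q(s(s(e))))   [R2 at 1]
2. s(q(s(s(e))))  →  s(e)   [R2 at 1]

Reduce t₂ = q(s(s(q(s(s(s(e))))))):
1. q(s(s(q(s(s(s(e)))))))  →  q(s(s(s(e))))   [R2 at ε]
2. q(s(s(s(e))))  →  s(e)   [R2 at ε]

yes — NF(t₁) = s(e), NF(t₂) = s(e)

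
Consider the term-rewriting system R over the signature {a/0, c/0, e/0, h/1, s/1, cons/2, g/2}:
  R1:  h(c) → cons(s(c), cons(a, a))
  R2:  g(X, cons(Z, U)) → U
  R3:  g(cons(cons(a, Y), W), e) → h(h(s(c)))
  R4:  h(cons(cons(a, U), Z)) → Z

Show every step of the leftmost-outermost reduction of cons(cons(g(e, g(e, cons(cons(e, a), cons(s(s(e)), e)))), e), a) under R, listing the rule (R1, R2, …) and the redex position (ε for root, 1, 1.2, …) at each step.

1. cons(cons(g(e, g(e, cons(cons(e, a), cons(s(s(e)), e)))), e), a)  →  cons(cons(g(e, cons(s(s(e)), e)), e), a)   [R2 at 1.1.2]
2. cons(cons(g(e, cons(s(s(e)), e)), e), a)  →  cons(cons(e, e), a)   [R2 at 1.1]

cons(cons(e, e), a)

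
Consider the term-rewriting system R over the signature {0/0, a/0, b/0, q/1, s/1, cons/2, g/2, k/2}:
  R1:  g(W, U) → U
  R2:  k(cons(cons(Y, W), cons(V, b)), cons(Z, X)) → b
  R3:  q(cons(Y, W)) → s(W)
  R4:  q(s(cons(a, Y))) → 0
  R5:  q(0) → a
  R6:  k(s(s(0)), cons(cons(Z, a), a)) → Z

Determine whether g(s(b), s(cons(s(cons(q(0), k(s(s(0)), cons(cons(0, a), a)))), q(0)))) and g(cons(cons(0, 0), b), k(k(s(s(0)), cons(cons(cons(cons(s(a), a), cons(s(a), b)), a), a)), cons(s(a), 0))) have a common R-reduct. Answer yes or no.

Reduce t₁ = g(s(b), s(cons(s(cons(q(0), k(s(s(0)), cons(cons(0, a), a)))), q(0)))):
1. g(s(b), s(cons(s(cons(q(0), k(s(s(0)), cons(cons(0, a), a)))), q(0))))  →  s(cons(s(cons(q(0), k(s(s(0)), cons(cons(0, a), a)))), q(0)))   [R1 at ε]
2. s(cons(s(cons(q(0), k(s(s(0)), cons(cons(0, a), a)))), q(0)))  →  s(cons(s(cons(a, k(s(s(0)), cons(cons(0, a), a)))), q(0)))   [R5 at 1.1.1.1]
3. s(cons(s(cons(a, k(s(s(0)), cons(cons(0, a), a)))), q(0)))  →  s(cons(s(cons(a, 0)), q(0)))   [R6 at 1.1.1.2]
4. s(cons(s(cons(a, 0)), q(0)))  →  s(cons(s(cons(a, 0)), a))   [R5 at 1.2]

Reduce t₂ = g(cons(cons(0, 0), b), k(k(s(s(0)), cons(cons(cons(cons(s(a), a), cons(s(a), b)), a), a)), cons(s(a), 0))):
1. g(cons(cons(0, 0), b), k(k(s(s(0)), cons(cons(cons(cons(s(a), a), cons(s(a), b)), a), a)), cons(s(a), 0)))  →  k(k(s(s(0)), cons(cons(cons(cons(s(a), a), cons(s(a), b)), a), a)), cons(s(a), 0))   [R1 at ε]
2. k(k(s(s(0)), cons(cons(cons(cons(s(a), a), cons(s(a), b)), a), a)), cons(s(a), 0))  →  k(cons(cons(s(a), a), cons(s(a), b)), cons(s(a), 0))   [R6 at 1]
3. k(cons(cons(s(a), a), cons(s(a), b)), cons(s(a), 0))  →  b   [R2 at ε]

no — NF(t₁) = s(cons(s(cons(a, 0)), a)), NF(t₂) = b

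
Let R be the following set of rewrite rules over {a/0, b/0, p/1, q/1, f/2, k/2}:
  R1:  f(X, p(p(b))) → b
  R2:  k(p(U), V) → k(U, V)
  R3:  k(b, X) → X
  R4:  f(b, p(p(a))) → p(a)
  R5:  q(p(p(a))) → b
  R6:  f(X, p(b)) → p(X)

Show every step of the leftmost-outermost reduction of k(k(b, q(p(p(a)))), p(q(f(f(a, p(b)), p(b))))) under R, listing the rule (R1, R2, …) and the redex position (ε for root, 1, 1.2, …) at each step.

1. k(k(b, q(p(p(a)))), p(q(f(f(a, p(b)), p(b)))))  →  k(q(p(p(a))), p(q(f(f(a, p(b)), p(b)))))   [R3 at 1]
2. k(q(p(p(a))), p(q(f(f(a, p(b)), p(b)))))  →  k(b, p(q(f(f(a, p(b)), p(b)))))   [R5 at 1]
3. k(b, p(q(f(f(a, p(b)), p(b)))))  →  p(q(f(f(a, p(b)), p(b))))   [R3 at ε]
4. p(q(f(f(a, p(b)), p(b))))  →  p(q(p(f(a, p(b)))))   [R6 at 1.1]
5. p(q(p(f(a, p(b)))))  →  p(q(p(p(a))))   [R6 at 1.1.1]
6. p(q(p(p(a))))  →  p(b)   [R5 at 1]

p(b)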